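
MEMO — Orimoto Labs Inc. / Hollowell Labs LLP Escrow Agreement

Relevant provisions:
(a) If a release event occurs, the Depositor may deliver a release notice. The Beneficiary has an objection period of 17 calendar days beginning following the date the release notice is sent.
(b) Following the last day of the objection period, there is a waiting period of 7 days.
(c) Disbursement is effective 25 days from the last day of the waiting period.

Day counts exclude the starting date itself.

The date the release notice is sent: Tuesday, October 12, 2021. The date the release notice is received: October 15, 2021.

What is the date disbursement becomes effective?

The last day of the objection period: 17 calendar days after October 12, 2021 is October 29, 2021.
The last day of the waiting period: October 29, 2021 + 7 days = November 5, 2021.
Adding 25 calendar days to November 5, 2021 gives November 30, 2021, which is the date disbursement becomes effective.

November 30, 2021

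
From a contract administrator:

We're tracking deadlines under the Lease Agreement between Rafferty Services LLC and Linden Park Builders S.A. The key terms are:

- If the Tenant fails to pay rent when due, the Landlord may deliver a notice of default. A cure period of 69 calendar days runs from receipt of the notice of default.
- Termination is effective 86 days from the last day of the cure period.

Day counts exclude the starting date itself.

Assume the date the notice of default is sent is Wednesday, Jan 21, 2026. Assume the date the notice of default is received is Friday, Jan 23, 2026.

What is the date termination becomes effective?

Jun 27, 2026

Adding 69 calendar days to Jan 23, 2026 gives Apr 2, 2026, which is the last day of the cure period.
Adding 86 calendar days to Apr 2, 2026 gives Jun 27, 2026, which is the date termination becomes effective.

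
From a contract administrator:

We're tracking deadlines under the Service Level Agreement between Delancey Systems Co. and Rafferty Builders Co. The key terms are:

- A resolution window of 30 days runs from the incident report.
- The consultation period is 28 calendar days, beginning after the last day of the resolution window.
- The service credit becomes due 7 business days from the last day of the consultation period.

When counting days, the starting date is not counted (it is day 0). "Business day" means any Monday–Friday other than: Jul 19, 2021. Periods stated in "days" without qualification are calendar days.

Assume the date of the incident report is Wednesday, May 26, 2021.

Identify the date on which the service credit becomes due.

Aug 3, 2021

The last day of the resolution window: 30 calendar days after May 26, 2021 is Jun 25, 2021.
The last day of the consultation period: Jun 25, 2021 + 28 days = Jul 23, 2021.
From Friday, Jul 23, 2021, 7 business days (Jul 26, Jul 27, Jul 28, Jul 29, Jul 30, Aug 2, Aug 3, skipping weekends) brings us to Tuesday, Aug 3, 2021, which is the date on which the service credit becomes due.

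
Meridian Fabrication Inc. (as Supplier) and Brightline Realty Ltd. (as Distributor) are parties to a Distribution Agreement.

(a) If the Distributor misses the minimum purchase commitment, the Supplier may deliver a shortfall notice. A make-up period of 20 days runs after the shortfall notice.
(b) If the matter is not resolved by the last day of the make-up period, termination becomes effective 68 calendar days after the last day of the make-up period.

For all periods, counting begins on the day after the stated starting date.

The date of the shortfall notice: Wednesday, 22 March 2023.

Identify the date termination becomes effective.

18 June 2023

Adding 20 calendar days to 22 March 2023 gives 11 April 2023, which is the last day of the make-up period.
The date termination becomes effective: 11 April 2023 + 68 days = 18 June 2023.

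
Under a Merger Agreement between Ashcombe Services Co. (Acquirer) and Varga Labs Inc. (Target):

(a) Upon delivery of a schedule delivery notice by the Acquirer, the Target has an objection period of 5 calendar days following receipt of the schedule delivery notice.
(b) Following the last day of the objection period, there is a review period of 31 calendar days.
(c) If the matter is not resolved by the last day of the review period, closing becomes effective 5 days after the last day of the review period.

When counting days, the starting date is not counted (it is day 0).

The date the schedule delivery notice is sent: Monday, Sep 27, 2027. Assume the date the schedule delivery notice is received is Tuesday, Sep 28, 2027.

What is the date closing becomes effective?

Nov 8, 2027

The last day of the objection period: 5 calendar days after Sep 28, 2027 is Oct 3, 2027.
The last day of the review period: Oct 3, 2027 + 31 days = Nov 3, 2027.
The date closing becomes effective: 5 calendar days after Nov 3, 2027 is Nov 8, 2027.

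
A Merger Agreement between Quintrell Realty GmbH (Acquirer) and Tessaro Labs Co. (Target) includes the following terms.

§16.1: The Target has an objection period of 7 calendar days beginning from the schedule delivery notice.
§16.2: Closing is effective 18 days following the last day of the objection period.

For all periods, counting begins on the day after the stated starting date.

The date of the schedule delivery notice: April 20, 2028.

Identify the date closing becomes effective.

The last day of the objection period: 7 calendar days after April 20, 2028 is April 27, 2028.
The date closing becomes effective: 18 calendar days after April 27, 2028 is May 15, 2028.

May 15, 2028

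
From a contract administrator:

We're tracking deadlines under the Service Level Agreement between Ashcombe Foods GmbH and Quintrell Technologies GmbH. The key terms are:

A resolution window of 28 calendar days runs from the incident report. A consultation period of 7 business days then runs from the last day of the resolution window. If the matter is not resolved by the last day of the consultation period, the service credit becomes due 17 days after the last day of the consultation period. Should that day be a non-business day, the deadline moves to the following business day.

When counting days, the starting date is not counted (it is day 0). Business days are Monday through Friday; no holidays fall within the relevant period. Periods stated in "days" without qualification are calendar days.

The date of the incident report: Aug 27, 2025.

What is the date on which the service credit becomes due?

Oct 20, 2025

Adding 28 calendar days to Aug 27, 2025 gives Sep 24, 2025, which is the last day of the resolution window.
The last day of the consultation period: 7 business days after Wednesday, Sep 24, 2025, skipping weekends — Sep 25, Sep 26, Sep 29, Sep 30, Oct 1, Oct 2, Oct 3 — lands on Friday, Oct 3, 2025.
The date on which the service credit becomes due: Oct 3, 2025 + 17 days = Oct 20, 2025. Oct 20, 2025 is a Monday, so no roll-forward applies.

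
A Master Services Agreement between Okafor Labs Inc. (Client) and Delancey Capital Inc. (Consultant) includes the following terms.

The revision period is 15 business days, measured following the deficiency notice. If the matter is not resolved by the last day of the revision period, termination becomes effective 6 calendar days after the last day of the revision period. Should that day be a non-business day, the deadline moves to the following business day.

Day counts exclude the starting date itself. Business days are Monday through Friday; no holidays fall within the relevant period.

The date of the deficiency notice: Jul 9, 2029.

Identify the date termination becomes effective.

Aug 6, 2029

From Monday, Jul 9, 2029, 15 business days (Jul 10, Jul 11, Jul 12, Jul 13, …, Jul 26, Jul 27, Jul 30, skipping weekends) brings us to Monday, Jul 30, 2029, which is the last day of the revision period.
The date termination becomes effective: 6 calendar days after Jul 30, 2029 is Aug 5, 2029. That falls on a Sunday, so it rolls to the next business day, Monday, Aug 6, 2029.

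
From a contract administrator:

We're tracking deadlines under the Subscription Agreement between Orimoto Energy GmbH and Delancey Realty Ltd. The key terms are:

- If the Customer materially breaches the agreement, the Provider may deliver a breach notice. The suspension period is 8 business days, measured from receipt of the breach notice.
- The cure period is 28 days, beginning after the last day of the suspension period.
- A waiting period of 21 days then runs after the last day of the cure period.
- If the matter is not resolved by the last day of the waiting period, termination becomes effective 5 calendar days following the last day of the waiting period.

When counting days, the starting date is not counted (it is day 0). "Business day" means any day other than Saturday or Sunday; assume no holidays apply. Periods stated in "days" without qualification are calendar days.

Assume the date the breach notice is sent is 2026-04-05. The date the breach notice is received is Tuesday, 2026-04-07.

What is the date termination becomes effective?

The last day of the suspension period: counting 8 business days from Tuesday, 2026-04-07 (Apr 8, Apr 9, Apr 10, Apr 13, Apr 14, Apr 15, Apr 16, Apr 17, skipping weekends) reaches Friday, 2026-04-17.
Adding 28 calendar days to 2026-04-17 gives 2026-05-15, which is the last day of the cure period.
The last day of the waiting period: 2026-05-15 + 21 days = 2026-06-05.
Adding 5 calendar days to 2026-06-05 gives 2026-06-10, which is the date termination becomes effective.

2026-06-10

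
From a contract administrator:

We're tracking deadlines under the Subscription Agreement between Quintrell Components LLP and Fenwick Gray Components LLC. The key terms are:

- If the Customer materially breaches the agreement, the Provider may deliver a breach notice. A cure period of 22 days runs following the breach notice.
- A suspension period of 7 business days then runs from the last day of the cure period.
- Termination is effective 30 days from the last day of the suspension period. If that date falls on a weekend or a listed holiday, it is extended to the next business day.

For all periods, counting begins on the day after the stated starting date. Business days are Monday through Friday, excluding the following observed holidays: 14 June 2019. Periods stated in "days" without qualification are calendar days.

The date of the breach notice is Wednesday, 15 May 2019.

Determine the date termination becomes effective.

18 July 2019

The last day of the cure period: 22 calendar days after 15 May 2019 is 6 June 2019.
From Thursday, 6 June 2019, 7 business days (Jun 7, Jun 10, Jun 11, Jun 12, Jun 13, Jun 17, Jun 18, skipping weekends and the listed holiday on Jun 14) brings us to Tuesday, 18 June 2019, which is the last day of the suspension period.
The date termination becomes effective: 30 calendar days after 18 June 2019 is 18 July 2019. 18 July 2019 is a Thursday and is not a listed holiday, so no roll-forward applies.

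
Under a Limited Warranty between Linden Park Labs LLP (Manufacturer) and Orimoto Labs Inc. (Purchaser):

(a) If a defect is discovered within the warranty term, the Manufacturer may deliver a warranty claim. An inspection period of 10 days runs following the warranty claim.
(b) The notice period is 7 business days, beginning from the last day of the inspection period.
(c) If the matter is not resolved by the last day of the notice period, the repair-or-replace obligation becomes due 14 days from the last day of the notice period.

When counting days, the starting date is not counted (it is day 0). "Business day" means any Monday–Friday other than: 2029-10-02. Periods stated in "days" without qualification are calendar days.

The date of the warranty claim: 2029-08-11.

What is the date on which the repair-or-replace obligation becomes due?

2029-09-13

Adding 10 calendar days to 2029-08-11 gives 2029-08-21, which is the last day of the inspection period.
The last day of the notice period: 7 business days after Tuesday, 2029-08-21, skipping weekends — Aug 22, Aug 23, Aug 24, Aug 27, Aug 28, Aug 29, Aug 30 — lands on Thursday, 2029-08-30.
Adding 14 calendar days to 2029-08-30 gives 2029-09-13, which is the date on which the repair-or-replace obligation becomes due.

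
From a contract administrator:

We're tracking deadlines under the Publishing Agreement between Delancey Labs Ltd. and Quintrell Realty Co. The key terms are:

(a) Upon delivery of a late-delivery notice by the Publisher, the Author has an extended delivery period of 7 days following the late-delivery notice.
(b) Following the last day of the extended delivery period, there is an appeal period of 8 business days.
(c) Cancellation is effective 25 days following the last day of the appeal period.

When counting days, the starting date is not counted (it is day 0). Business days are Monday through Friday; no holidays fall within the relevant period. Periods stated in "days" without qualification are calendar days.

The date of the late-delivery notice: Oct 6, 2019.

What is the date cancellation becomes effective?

Nov 17, 2019

Adding 7 calendar days to Oct 6, 2019 gives Oct 13, 2019, which is the last day of the extended delivery period.
The last day of the appeal period: 8 business days after Sunday, Oct 13, 2019, skipping weekends — Oct 14, Oct 15, Oct 16, Oct 17, Oct 18, Oct 21, Oct 22, Oct 23 — lands on Wednesday, Oct 23, 2019.
The date cancellation becomes effective: 25 calendar days after Oct 23, 2019 is Nov 17, 2019.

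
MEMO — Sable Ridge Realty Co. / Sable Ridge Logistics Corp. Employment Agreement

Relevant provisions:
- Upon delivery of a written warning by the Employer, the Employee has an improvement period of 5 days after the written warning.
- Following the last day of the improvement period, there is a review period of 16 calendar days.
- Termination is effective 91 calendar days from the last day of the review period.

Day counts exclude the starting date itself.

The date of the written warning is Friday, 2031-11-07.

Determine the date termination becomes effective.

2032-02-27

Adding 5 calendar days to 2031-11-07 gives 2031-11-12, which is the last day of the improvement period.
The last day of the review period: 2031-11-12 + 16 days = 2031-11-28.
The date termination becomes effective: 91 calendar days after 2031-11-28 is 2032-02-27.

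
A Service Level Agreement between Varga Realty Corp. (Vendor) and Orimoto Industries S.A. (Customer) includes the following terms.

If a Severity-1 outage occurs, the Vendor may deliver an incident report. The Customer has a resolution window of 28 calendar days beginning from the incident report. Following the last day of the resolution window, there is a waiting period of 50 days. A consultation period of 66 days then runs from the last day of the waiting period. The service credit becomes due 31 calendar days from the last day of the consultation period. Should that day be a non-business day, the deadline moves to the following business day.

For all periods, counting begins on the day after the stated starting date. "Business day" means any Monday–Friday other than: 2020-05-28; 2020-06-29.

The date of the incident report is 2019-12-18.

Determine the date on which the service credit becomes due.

2020-06-10

The last day of the resolution window: 2019-12-18 + 28 days = 2020-01-15.
The last day of the waiting period: 2020-01-15 + 50 days = 2020-03-05.
Adding 66 calendar days to 2020-03-05 gives 2020-05-10, which is the last day of the consultation period.
The date on which the service credit becomes due: 31 calendar days after 2020-05-10 is 2020-06-10. 2020-06-10 is a Wednesday and is not a listed holiday, so no roll-forward applies.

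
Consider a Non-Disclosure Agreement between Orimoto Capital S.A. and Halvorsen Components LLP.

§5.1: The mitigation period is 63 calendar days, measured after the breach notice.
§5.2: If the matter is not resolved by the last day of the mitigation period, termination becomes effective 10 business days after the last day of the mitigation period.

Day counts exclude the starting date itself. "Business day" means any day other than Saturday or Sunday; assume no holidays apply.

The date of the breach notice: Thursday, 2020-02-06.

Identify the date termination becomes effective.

The last day of the mitigation period: 2020-02-06 + 63 days = 2020-04-09.
The date termination becomes effective: 10 business days after Thursday, 2020-04-09, skipping weekends — Apr 10, Apr 13, Apr 14, Apr 15, Apr 16, Apr 17, Apr 20, Apr 21, Apr 22, Apr 23 — lands on Thursday, 2020-04-23.

2020-04-23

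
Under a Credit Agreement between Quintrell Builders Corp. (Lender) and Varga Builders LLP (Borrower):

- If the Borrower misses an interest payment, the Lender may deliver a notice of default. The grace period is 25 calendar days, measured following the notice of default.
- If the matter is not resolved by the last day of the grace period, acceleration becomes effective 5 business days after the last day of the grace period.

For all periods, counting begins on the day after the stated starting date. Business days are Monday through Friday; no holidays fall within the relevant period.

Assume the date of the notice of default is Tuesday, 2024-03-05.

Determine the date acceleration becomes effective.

2024-04-05

Adding 25 calendar days to 2024-03-05 gives 2024-03-30, which is the last day of the grace period.
From Saturday, 2024-03-30, 5 business days (Apr 1, Apr 2, Apr 3, Apr 4, Apr 5, skipping weekends) brings us to Friday, 2024-04-05, which is the date acceleration becomes effective.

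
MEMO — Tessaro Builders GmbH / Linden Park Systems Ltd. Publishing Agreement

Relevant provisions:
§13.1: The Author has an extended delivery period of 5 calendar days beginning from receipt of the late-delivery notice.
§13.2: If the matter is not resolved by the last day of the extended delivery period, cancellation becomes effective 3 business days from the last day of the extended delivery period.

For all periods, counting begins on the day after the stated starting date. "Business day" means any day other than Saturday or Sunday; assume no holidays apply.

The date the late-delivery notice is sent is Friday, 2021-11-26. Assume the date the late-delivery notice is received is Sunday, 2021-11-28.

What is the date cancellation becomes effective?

The last day of the extended delivery period: 5 calendar days after 2021-11-28 is 2021-12-03.
The date cancellation becomes effective: 3 business days after Friday, 2021-12-03, skipping weekends — Dec 6, Dec 7, Dec 8 — lands on Wednesday, 2021-12-08.

2021-12-08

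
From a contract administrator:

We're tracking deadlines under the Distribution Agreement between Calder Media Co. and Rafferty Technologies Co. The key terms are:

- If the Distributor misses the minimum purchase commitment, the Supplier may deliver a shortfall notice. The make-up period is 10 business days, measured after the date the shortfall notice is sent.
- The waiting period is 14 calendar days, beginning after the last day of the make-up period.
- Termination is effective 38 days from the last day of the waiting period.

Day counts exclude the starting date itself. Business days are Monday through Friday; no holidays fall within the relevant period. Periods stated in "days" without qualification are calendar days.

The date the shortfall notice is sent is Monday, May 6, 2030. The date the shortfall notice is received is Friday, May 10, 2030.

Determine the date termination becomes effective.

July 11, 2030

From Monday, May 6, 2030, 10 business days (May 7, May 8, May 9, May 10, May 13, May 14, May 15, May 16, May 17, May 20, skipping weekends) brings us to Monday, May 20, 2030, which is the last day of the make-up period.
The last day of the waiting period: 14 calendar days after May 20, 2030 is June 3, 2030.
Adding 38 calendar days to June 3, 2030 gives July 11, 2030, which is the date termination becomes effective.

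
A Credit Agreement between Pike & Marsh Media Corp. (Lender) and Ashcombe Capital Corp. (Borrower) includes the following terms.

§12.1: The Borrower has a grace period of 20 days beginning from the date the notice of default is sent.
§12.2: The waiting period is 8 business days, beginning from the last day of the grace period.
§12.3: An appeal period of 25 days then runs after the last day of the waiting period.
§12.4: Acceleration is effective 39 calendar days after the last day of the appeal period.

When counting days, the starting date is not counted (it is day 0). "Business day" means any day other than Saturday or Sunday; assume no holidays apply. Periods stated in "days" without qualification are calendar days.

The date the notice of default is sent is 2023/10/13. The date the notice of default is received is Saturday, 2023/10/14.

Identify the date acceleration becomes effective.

2024/01/17

The last day of the grace period: 2023/10/13 + 20 days = 2023/11/02.
The last day of the waiting period: counting 8 business days from Thursday, 2023/11/02 (Nov 3, Nov 6, Nov 7, Nov 8, Nov 9, Nov 10, Nov 13, Nov 14, skipping weekends) reaches Tuesday, 2023/11/14.
The last day of the appeal period: 2023/11/14 + 25 days = 2023/12/09.
The date acceleration becomes effective: 2023/12/09 + 39 days = 2024/01/17.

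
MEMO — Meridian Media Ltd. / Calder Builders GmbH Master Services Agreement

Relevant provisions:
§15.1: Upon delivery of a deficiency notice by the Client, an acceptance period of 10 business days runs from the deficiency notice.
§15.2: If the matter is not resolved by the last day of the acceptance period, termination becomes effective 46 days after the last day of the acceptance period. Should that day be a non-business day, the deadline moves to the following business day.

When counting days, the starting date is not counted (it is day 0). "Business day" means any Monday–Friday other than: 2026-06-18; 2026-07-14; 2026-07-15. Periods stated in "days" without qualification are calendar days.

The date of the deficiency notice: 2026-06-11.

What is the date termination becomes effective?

The last day of the acceptance period: counting 10 business days from Thursday, 2026-06-11 (Jun 12, Jun 15, Jun 16, Jun 17, Jun 19, Jun 22, Jun 23, Jun 24, Jun 25, Jun 26, skipping weekends and the listed holiday on Jun 18) reaches Friday, 2026-06-26.
The date termination becomes effective: 2026-06-26 + 46 days = 2026-08-11. 2026-08-11 is a Tuesday and is not a listed holiday, so no roll-forward applies.

2026-08-11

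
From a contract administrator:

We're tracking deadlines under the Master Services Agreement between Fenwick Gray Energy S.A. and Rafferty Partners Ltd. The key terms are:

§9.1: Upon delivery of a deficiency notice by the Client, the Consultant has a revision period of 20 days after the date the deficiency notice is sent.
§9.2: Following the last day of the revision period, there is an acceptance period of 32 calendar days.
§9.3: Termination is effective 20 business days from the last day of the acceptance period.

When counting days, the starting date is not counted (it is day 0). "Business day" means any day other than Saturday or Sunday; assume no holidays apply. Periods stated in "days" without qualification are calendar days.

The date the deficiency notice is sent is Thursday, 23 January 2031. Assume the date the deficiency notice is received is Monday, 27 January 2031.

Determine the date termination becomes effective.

11 April 2031

The last day of the revision period: 23 January 2031 + 20 days = 12 February 2031.
Adding 32 calendar days to 12 February 2031 gives 16 March 2031, which is the last day of the acceptance period.
The date termination becomes effective: 20 business days after Sunday, 16 March 2031, skipping weekends — Mar 17, Mar 18, Mar 19, Mar 20, …, Apr 9, Apr 10, Apr 11 — lands on Friday, 11 April 2031.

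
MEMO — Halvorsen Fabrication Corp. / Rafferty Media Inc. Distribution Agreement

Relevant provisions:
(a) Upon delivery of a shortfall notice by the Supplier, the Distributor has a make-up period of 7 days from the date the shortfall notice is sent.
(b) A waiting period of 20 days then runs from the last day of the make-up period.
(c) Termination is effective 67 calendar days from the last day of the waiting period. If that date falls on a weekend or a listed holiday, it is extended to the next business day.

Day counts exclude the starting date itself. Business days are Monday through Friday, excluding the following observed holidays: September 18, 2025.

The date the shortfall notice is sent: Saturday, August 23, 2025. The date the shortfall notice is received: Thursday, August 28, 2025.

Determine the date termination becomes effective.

Adding 7 calendar days to August 23, 2025 gives August 30, 2025, which is the last day of the make-up period.
The last day of the waiting period: 20 calendar days after August 30, 2025 is September 19, 2025.
Adding 67 calendar days to September 19, 2025 gives November 25, 2025, which is the date termination becomes effective. November 25, 2025 is a Tuesday and is not a listed holiday, so no roll-forward applies.

November 25, 2025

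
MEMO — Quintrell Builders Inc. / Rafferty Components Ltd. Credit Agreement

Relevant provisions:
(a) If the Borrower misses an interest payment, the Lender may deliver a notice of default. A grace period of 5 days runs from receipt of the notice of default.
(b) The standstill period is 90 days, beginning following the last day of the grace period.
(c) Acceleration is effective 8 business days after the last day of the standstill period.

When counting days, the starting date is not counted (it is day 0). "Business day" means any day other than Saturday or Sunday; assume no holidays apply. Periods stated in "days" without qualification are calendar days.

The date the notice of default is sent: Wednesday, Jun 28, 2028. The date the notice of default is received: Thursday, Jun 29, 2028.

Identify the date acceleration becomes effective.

Oct 12, 2028

The last day of the grace period: Jun 29, 2028 + 5 days = Jul 4, 2028.
The last day of the standstill period: Jul 4, 2028 + 90 days = Oct 2, 2028.
The date acceleration becomes effective: 8 business days after Monday, Oct 2, 2028, skipping weekends — Oct 3, Oct 4, Oct 5, Oct 6, Oct 9, Oct 10, Oct 11, Oct 12 — lands on Thursday, Oct 12, 2028.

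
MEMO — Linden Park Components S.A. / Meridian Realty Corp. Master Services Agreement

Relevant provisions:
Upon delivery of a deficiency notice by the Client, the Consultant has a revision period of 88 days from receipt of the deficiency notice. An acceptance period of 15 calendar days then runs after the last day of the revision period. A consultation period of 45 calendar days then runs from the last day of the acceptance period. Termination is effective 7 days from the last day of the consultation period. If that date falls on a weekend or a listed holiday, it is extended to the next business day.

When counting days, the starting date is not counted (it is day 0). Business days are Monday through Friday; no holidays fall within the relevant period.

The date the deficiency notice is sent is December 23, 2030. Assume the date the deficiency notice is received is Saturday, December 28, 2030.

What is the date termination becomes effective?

June 2, 2031

Adding 88 calendar days to December 28, 2030 gives March 26, 2031, which is the last day of the revision period.
Adding 15 calendar days to March 26, 2031 gives April 10, 2031, which is the last day of the acceptance period.
The last day of the consultation period: April 10, 2031 + 45 days = May 25, 2031.
The date termination becomes effective: 7 calendar days after May 25, 2031 is June 1, 2031. That falls on a Sunday, so it rolls to the next business day, Monday, June 2, 2031.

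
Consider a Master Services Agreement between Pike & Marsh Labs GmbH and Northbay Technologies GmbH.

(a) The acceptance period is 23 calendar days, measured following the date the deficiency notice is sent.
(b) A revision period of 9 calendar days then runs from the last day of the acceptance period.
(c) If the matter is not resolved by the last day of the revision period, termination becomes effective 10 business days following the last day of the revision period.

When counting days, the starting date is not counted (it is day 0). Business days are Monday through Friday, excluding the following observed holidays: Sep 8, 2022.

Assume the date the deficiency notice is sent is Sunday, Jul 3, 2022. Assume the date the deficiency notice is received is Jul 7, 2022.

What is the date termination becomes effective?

The last day of the acceptance period: 23 calendar days after Jul 3, 2022 is Jul 26, 2022.
The last day of the revision period: Jul 26, 2022 + 9 days = Aug 4, 2022.
From Thursday, Aug 4, 2022, 10 business days (Aug 5, Aug 8, Aug 9, Aug 10, Aug 11, Aug 12, Aug 15, Aug 16, Aug 17, Aug 18, skipping weekends) brings us to Thursday, Aug 18, 2022, which is the date termination becomes effective.

Aug 18, 2022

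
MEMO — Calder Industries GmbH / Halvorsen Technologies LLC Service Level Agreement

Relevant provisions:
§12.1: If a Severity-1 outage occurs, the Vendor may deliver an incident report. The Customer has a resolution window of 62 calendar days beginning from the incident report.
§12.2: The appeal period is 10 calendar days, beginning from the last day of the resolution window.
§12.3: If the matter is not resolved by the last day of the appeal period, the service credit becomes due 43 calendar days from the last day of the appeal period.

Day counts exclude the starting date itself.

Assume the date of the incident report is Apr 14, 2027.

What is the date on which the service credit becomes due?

Aug 7, 2027

Adding 62 calendar days to Apr 14, 2027 gives Jun 15, 2027, which is the last day of the resolution window.
Adding 10 calendar days to Jun 15, 2027 gives Jun 25, 2027, which is the last day of the appeal period.
Adding 43 calendar days to Jun 25, 2027 gives Aug 7, 2027, which is the date on which the service credit becomes due.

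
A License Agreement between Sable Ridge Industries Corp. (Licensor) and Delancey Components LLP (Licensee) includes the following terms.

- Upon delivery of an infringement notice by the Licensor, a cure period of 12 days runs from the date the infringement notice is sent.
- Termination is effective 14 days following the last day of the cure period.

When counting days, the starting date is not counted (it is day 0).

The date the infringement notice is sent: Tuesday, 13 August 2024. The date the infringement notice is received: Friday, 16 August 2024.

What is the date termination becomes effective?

The last day of the cure period: 12 calendar days after 13 August 2024 is 25 August 2024.
Adding 14 calendar days to 25 August 2024 gives 8 September 2024, which is the date termination becomes effective.

8 September 2024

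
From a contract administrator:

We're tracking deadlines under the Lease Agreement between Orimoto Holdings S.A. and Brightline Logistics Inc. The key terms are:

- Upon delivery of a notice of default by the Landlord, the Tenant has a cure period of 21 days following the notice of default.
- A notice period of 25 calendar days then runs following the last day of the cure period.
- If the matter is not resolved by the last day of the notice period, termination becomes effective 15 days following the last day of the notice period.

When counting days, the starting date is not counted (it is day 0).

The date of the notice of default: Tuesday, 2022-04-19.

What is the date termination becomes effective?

The last day of the cure period: 2022-04-19 + 21 days = 2022-05-10.
The last day of the notice period: 25 calendar days after 2022-05-10 is 2022-06-04.
The date termination becomes effective: 15 calendar days after 2022-06-04 is 2022-06-19.

2022-06-19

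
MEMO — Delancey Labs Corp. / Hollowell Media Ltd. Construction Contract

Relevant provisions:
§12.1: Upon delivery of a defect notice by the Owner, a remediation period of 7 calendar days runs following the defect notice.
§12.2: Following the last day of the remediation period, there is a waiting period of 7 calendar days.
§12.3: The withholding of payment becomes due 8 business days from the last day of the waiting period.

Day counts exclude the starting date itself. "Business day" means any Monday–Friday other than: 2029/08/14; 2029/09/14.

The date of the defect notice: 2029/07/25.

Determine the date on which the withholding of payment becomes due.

2029/08/21

The last day of the remediation period: 2029/07/25 + 7 days = 2029/08/01.
The last day of the waiting period: 7 calendar days after 2029/08/01 is 2029/08/08.
The date on which the withholding of payment becomes due: counting 8 business days from Wednesday, 2029/08/08 (Aug 9, Aug 10, Aug 13, Aug 15, Aug 16, Aug 17, Aug 20, Aug 21, skipping weekends and the listed holiday on Aug 14) reaches Tuesday, 2029/08/21.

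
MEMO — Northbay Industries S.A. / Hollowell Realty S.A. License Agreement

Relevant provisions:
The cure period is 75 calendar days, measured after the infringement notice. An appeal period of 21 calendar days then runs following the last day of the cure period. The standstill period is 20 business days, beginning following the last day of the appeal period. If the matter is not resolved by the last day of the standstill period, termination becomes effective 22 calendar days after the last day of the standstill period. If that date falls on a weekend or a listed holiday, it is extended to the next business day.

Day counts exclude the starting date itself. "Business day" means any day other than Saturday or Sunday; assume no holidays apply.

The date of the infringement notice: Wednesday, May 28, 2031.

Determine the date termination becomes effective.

October 21, 2031

Adding 75 calendar days to May 28, 2031 gives August 11, 2031, which is the last day of the cure period.
The last day of the appeal period: August 11, 2031 + 21 days = September 1, 2031.
The last day of the standstill period: counting 20 business days from Monday, September 1, 2031 (Sep 2, Sep 3, Sep 4, Sep 5, …, Sep 25, Sep 26, Sep 29, skipping weekends) reaches Monday, September 29, 2031.
The date termination becomes effective: September 29, 2031 + 22 days = October 21, 2031. October 21, 2031 is a Tuesday, so no roll-forward applies.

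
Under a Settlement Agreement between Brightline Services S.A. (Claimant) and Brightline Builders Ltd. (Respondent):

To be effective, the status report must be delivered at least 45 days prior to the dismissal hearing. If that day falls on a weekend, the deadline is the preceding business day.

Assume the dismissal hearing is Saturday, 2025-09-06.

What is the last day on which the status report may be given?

Counting back 45 calendar days from 2025-09-06 gives 2025-07-23. That is a Wednesday, so no adjustment is needed.

2025-07-23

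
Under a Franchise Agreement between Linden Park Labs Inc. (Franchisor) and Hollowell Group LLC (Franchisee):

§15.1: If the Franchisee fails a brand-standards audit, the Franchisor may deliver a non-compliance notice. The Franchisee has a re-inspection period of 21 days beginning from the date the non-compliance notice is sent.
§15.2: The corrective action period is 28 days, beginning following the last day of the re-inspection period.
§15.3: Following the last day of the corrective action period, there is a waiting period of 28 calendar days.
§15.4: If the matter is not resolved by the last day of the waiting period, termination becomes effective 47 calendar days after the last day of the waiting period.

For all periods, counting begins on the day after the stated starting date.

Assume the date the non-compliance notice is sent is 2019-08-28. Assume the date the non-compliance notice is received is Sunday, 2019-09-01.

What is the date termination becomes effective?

Adding 21 calendar days to 2019-08-28 gives 2019-09-18, which is the last day of the re-inspection period.
Adding 28 calendar days to 2019-09-18 gives 2019-10-16, which is the last day of the corrective action period.
The last day of the waiting period: 2019-10-16 + 28 days = 2019-11-13.
The date termination becomes effective: 2019-11-13 + 47 days = 2019-12-30.

2019-12-30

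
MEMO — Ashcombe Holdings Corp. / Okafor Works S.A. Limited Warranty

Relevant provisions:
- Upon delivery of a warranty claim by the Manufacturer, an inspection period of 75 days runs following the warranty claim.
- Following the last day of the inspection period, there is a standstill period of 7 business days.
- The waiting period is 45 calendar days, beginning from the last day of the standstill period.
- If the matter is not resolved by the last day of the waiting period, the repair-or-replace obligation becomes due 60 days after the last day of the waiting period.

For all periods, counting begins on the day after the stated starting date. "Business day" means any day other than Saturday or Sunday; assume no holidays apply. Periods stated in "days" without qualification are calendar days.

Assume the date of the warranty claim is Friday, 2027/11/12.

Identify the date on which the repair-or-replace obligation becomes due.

The last day of the inspection period: 2027/11/12 + 75 days = 2028/01/26.
The last day of the standstill period: counting 7 business days from Wednesday, 2028/01/26 (Jan 27, Jan 28, Jan 31, Feb 1, Feb 2, Feb 3, Feb 4, skipping weekends) reaches Friday, 2028/02/04.
Adding 45 calendar days to 2028/02/04 gives 2028/03/20, which is the last day of the waiting period.
Adding 60 calendar days to 2028/03/20 gives 2028/05/19, which is the date on which the repair-or-replace obligation becomes due.

2028/05/19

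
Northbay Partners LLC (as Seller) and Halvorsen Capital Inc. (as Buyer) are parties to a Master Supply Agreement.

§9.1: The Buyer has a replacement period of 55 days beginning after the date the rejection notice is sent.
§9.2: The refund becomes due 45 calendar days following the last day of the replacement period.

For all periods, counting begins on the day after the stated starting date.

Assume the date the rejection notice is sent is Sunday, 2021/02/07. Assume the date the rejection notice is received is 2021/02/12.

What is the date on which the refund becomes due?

2021/05/18

The last day of the replacement period: 55 calendar days after 2021/02/07 is 2021/04/03.
Adding 45 calendar days to 2021/04/03 gives 2021/05/18, which is the date on which the refund becomes due.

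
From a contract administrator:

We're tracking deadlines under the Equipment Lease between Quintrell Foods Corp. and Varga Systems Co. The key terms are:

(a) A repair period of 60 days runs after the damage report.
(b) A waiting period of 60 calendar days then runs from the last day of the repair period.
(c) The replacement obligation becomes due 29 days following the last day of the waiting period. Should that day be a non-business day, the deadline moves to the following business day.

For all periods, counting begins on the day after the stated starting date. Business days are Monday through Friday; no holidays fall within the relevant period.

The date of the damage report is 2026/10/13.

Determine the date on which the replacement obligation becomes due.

2027/03/11

The last day of the repair period: 2026/10/13 + 60 days = 2026/12/12.
The last day of the waiting period: 60 calendar days after 2026/12/12 is 2027/02/10.
The date on which the replacement obligation becomes due: 2027/02/10 + 29 days = 2027/03/11. 2027/03/11 is a Thursday, so no roll-forward applies.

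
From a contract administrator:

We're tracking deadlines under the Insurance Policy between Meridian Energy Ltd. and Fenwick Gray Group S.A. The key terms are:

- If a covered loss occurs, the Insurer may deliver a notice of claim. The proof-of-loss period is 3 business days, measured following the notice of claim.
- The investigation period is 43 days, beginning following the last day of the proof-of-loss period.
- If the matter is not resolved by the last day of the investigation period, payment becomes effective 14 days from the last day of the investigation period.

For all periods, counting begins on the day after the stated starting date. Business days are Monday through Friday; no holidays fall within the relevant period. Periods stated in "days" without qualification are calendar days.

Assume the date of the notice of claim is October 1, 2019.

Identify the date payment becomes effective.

November 30, 2019

The last day of the proof-of-loss period: counting 3 business days from Tuesday, October 1, 2019 (Oct 2, Oct 3, Oct 4, skipping weekends) reaches Friday, October 4, 2019.
The last day of the investigation period: October 4, 2019 + 43 days = November 16, 2019.
The date payment becomes effective: November 16, 2019 + 14 days = November 30, 2019.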